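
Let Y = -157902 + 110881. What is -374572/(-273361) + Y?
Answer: -1168484819/24851 ≈ -47020.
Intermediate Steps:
Y = -47021
-374572/(-273361) + Y = -374572/(-273361) - 47021 = -374572*(-1/273361) - 47021 = 34052/24851 - 47021 = -1168484819/24851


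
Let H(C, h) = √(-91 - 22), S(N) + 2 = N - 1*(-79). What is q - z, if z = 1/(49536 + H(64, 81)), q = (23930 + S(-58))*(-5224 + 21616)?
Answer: 963299242372421736/2453815409 + I*√113/2453815409 ≈ 3.9257e+8 + 4.3321e-9*I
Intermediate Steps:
S(N) = 77 + N (S(N) = -2 + (N - 1*(-79)) = -2 + (N + 79) = -2 + (79 + N) = 77 + N)
H(C, h) = I*√113 (H(C, h) = √(-113) = I*√113)
q = 392572008 (q = (23930 + (77 - 58))*(-5224 + 21616) = (23930 + 19)*16392 = 23949*16392 = 392572008)
z = 1/(49536 + I*√113) ≈ 2.0187e-5 - 4.33e-9*I
q - z = 392572008 - (49536/2453815409 - I*√113/2453815409) = 392572008 + (-49536/2453815409 + I*√113/2453815409) = 963299242372421736/2453815409 + I*√113/2453815409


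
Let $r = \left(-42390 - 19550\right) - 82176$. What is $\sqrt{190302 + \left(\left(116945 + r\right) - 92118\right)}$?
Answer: $\sqrt{71013} \approx 266.48$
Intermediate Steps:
$r = -144116$ ($r = -61940 - 82176 = -144116$)
$\sqrt{190302 + \left(\left(116945 + r\right) - 92118\right)} = \sqrt{190302 + \left(\left(116945 - 144116\right) - 92118\right)} = \sqrt{190302 - 119289} = \sqrt{71013}$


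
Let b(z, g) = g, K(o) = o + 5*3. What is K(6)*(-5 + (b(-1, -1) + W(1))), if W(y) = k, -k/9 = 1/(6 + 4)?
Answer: -1449/10 ≈ -144.90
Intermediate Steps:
k = -9/10 (k = -9/(6 + 4) = -9/10 ≈ -0.90000)
K(o) = 15 + o (K(o) = o + 15 = 15 + o)
W(y) = -9/10
K(6)*(-5 + (b(-1, -1) + W(1))) = (15 + 6)*(-5 + (-1 - 9/10)) = 21*(-5 - 19/10) = 21*(-69/10) = -1449/10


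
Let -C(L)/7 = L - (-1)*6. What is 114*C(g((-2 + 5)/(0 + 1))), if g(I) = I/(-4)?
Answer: -8379/2 ≈ -4189.5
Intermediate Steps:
g(I) = -I/4 (g(I) = I*(-1/4) = -I/4)
C(L) = -42 - 7*L (C(L) = -7*(L - (-1)*6) = -7*(L - 1*(-6)) = -7*(L + 6) = -7*(6 + L) = -42 - 7*L)
114*C(g((-2 + 5)/(0 + 1))) = 114*(-42 - (-7)*(-2 + 5)/(0 + 1)/4) = 114*(-42 - (-7)*3/1/4) = 114*(-42 - (-7)*3*1/4) = 114*(-42 - (-7)*3/4) = 114*(-42 - 7*(-3/4)) = 114*(-42 + 21/4) = 114*(-147/4) = -8379/2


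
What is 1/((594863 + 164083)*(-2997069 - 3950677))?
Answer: -1/5272964035716 ≈ -1.8965e-13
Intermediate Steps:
1/((594863 + 164083)*(-2997069 - 3950677)) = 1/(758946*(-6947746)) = 1/(-5272964035716) = -1/5272964035716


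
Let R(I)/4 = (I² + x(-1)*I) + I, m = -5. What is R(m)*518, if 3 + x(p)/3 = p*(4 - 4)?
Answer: 134680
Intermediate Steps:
x(p) = -9 (x(p) = -9 + 3*(p*(4 - 4)) = -9 + 3*(p*0) = -9 + 3*0 = -9 + 0 = -9)
R(I) = -32*I + 4*I² (R(I) = 4*((I² - 9*I) + I) = 4*(I² - 8*I) = -32*I + 4*I²)
R(m)*518 = (4*(-5)*(-8 - 5))*518 = (4*(-5)*(-13))*518 = 260*518 = 134680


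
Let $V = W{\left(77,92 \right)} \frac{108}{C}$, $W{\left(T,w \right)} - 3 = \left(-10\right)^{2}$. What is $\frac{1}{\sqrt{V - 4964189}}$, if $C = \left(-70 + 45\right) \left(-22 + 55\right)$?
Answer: $- \frac{5 i \sqrt{15016712513}}{1365155683} \approx - 0.00044882 i$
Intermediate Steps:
$W{\left(T,w \right)} = 103$ ($W{\left(T,w \right)} = 3 + \left(-10\right)^{2} = 3 + 100 = 103$)
$C = -825$ ($C = \left(-25\right) 33 = -825$)
$V = - \frac{3708}{275}$ ($V = 103 \frac{108}{-825} = 103 \cdot 108 \left(- \frac{1}{825}\right) = 103 \left(- \frac{36}{275}\right) = - \frac{3708}{275} \approx -13.484$)
$\frac{1}{\sqrt{V - 4964189}} = \frac{1}{\sqrt{- \frac{3708}{275} - 4964189}} = \frac{1}{\sqrt{- \frac{1365155683}{275}}} = \frac{1}{\frac{1}{55} i \sqrt{15016712513}} = - \frac{5 i \sqrt{15016712513}}{1365155683}$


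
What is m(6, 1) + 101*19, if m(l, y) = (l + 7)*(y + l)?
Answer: 2010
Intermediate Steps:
m(l, y) = (7 + l)*(l + y)
m(6, 1) + 101*19 = (6² + 7*6 + 7*1 + 6*1) + 101*19 = (36 + 42 + 7 + 6) + 1919 = 91 + 1919 = 2010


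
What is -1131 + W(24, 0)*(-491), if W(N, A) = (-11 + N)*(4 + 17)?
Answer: -135174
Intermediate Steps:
W(N, A) = -231 + 21*N (W(N, A) = (-11 + N)*21 = -231 + 21*N)
-1131 + W(24, 0)*(-491) = -1131 + (-231 + 21*24)*(-491) = -1131 + (-231 + 504)*(-491) = -1131 + 273*(-491) = -1131 - 134043 = -135174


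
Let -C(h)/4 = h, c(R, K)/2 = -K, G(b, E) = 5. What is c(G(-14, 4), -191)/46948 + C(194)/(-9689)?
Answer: 20066423/227439586 ≈ 0.088228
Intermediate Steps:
c(R, K) = -2*K (c(R, K) = 2*(-K) = -2*K)
C(h) = -4*h
c(G(-14, 4), -191)/46948 + C(194)/(-9689) = -2*(-191)/46948 - 4*194/(-9689) = 382*(1/46948) - 776*(-1/9689) = 191/23474 + 776/9689 = 20066423/227439586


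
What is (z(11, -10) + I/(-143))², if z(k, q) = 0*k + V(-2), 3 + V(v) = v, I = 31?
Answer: 556516/20449 ≈ 27.215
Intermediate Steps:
V(v) = -3 + v
z(k, q) = -5 (z(k, q) = 0*k + (-3 - 2) = 0 - 5 = -5)
(z(11, -10) + I/(-143))² = (-5 + 31/(-143))² = (-5 + 31*(-1/143))² = (-5 - 31/143)² = (-746/143)² = 556516/20449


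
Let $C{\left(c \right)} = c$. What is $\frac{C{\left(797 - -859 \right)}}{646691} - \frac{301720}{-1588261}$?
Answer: $\frac{8597816032}{44657134537} \approx 0.19253$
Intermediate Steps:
$\frac{C{\left(797 - -859 \right)}}{646691} - \frac{301720}{-1588261} = \frac{797 - -859}{646691} - \frac{301720}{-1588261} = \left(797 + 859\right) \frac{1}{646691} - - \frac{301720}{1588261} = 1656 \cdot \frac{1}{646691} + \frac{301720}{1588261} = \frac{72}{28117} + \frac{301720}{1588261} = \frac{8597816032}{44657134537}$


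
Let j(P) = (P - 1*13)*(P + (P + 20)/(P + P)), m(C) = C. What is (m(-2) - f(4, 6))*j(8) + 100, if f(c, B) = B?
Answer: 490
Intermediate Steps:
j(P) = (-13 + P)*(P + (20 + P)/(2*P)) (j(P) = (P - 13)*(P + (20 + P)/((2*P))) = (-13 + P)*(P + (20 + P)*(1/(2*P))) = (-13 + P)*(P + (20 + P)/(2*P)))
(m(-2) - f(4, 6))*j(8) + 100 = (-2 - 1*6)*(7/2 + 8² - 130/8 - 25/2*8) + 100 = (-2 - 6)*(7/2 + 64 - 130*⅛ - 100) + 100 = -8*(7/2 + 64 - 65/4 - 100) + 100 = -8*(-195/4) + 100 = 390 + 100 = 490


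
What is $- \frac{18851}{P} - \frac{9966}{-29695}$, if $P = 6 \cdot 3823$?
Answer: $- \frac{331180337}{681143910} \approx -0.48621$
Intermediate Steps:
$P = 22938$
$- \frac{18851}{P} - \frac{9966}{-29695} = - \frac{18851}{22938} - \frac{9966}{-29695} = \left(-18851\right) \frac{1}{22938} - - \frac{9966}{29695} = - \frac{18851}{22938} + \frac{9966}{29695} = - \frac{331180337}{681143910}$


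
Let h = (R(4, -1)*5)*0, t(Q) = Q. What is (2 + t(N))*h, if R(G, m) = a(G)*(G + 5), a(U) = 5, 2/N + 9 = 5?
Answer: 0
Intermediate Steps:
N = -½ (N = 2/(-9 + 5) = 2/(-4) = 2*(-¼) = -½ ≈ -0.50000)
R(G, m) = 25 + 5*G (R(G, m) = 5*(G + 5) = 5*(5 + G) = 25 + 5*G)
h = 0 (h = ((25 + 5*4)*5)*0 = ((25 + 20)*5)*0 = (45*5)*0 = 225*0 = 0)
(2 + t(N))*h = (2 - ½)*0 = (3/2)*0 = 0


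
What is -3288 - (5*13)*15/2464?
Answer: -8102607/2464 ≈ -3288.4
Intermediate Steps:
-3288 - (5*13)*15/2464 = -3288 - 65*15/2464 = -3288 - 975/2464 = -8102607/2464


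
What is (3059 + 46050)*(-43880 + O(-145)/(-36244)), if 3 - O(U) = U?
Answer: -19525577175153/9061 ≈ -2.1549e+9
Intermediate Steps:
O(U) = 3 - U
(3059 + 46050)*(-43880 + O(-145)/(-36244)) = (3059 + 46050)*(-43880 + (3 - 1*(-145))/(-36244)) = 49109*(-43880 + (3 + 145)*(-1/36244)) = 49109*(-43880 + 148*(-1/36244)) = 49109*(-43880 - 37/9061) = 49109*(-397596717/9061) = -19525577175153/9061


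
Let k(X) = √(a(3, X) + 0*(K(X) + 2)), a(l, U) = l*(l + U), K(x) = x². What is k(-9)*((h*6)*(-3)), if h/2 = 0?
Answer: 0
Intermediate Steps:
a(l, U) = l*(U + l)
h = 0 (h = 2*0 = 0)
k(X) = √(9 + 3*X) (k(X) = √(3*(X + 3) + 0*(X² + 2)) = √(3*(3 + X) + 0*(2 + X²)) = √((9 + 3*X) + 0) = √(9 + 3*X))
k(-9)*((h*6)*(-3)) = √(9 + 3*(-9))*((0*6)*(-3)) = √(9 - 27)*(0*(-3)) = √(-18)*0 = (3*I*√2)*0 = 0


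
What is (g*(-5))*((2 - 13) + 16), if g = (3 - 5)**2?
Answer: -100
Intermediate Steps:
g = 4 (g = (-2)**2 = 4)
(g*(-5))*((2 - 13) + 16) = (4*(-5))*((2 - 13) + 16) = -20*(-11 + 16) = -20*5 = -100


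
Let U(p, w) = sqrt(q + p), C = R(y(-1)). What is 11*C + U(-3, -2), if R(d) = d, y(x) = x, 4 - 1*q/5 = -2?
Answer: -11 + 3*sqrt(3) ≈ -5.8038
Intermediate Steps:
q = 30 (q = 20 - 5*(-2) = 20 + 10 = 30)
C = -1
U(p, w) = sqrt(30 + p)
11*C + U(-3, -2) = 11*(-1) + sqrt(30 - 3) = -11 + sqrt(27) = -11 + 3*sqrt(3)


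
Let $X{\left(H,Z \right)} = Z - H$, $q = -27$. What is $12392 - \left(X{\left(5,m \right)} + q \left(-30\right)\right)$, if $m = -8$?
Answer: $11595$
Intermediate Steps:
$12392 - \left(X{\left(5,m \right)} + q \left(-30\right)\right) = 12392 - \left(\left(-8 - 5\right) - -810\right) = 12392 - \left(\left(-8 - 5\right) + 810\right) = 12392 - \left(-13 + 810\right) = 12392 - 797 = 11595$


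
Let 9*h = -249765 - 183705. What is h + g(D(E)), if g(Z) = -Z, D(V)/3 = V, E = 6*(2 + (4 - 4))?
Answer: -144598/3 ≈ -48199.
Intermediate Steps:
h = -144490/3 (h = (-249765 - 183705)/9 = (⅑)*(-433470) = -144490/3 ≈ -48163.)
E = 12 (E = 6*(2 + 0) = 6*2 = 12)
D(V) = 3*V
h + g(D(E)) = -144490/3 - 3*12 = -144490/3 - 1*36 = -144490/3 - 36 = -144598/3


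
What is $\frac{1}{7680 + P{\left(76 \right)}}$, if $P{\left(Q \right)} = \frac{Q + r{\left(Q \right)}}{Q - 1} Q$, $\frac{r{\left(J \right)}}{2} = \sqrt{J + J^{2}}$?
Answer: $\frac{2727075}{21145506848} - \frac{1425 \sqrt{1463}}{21145506848} \approx 0.00012639$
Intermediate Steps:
$r{\left(J \right)} = 2 \sqrt{J + J^{2}}$
$P{\left(Q \right)} = \frac{Q \left(Q + 2 \sqrt{Q \left(1 + Q\right)}\right)}{-1 + Q}$ ($P{\left(Q \right)} = \frac{Q + 2 \sqrt{Q \left(1 + Q\right)}}{Q - 1} Q = \frac{Q + 2 \sqrt{Q \left(1 + Q\right)}}{-1 + Q} Q = \frac{Q \left(Q + 2 \sqrt{Q \left(1 + Q\right)}\right)}{-1 + Q}$)
$\frac{1}{7680 + P{\left(76 \right)}} = \frac{1}{7680 + \frac{76 \left(76 + 2 \sqrt{76 \left(1 + 76\right)}\right)}{-1 + 76}} = \frac{1}{7680 + \frac{76 \left(76 + 2 \sqrt{76 \cdot 77}\right)}{75}} = \frac{1}{7680 + 76 \cdot \frac{1}{75} \left(76 + 2 \sqrt{5852}\right)} = \frac{1}{7680 + 76 \cdot \frac{1}{75} \left(76 + 2 \cdot 2 \sqrt{1463}\right)} = \frac{1}{7680 + 76 \cdot \frac{1}{75} \left(76 + 4 \sqrt{1463}\right)} = \frac{1}{7680 + \left(\frac{5776}{75} + \frac{304 \sqrt{1463}}{75}\right)} = \frac{1}{\frac{581776}{75} + \frac{304 \sqrt{1463}}{75}}$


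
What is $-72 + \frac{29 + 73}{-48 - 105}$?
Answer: $- \frac{218}{3} \approx -72.667$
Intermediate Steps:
$-72 + \frac{29 + 73}{-48 - 105} = -72 + \frac{102}{-153} = -72 + 102 \left(- \frac{1}{153}\right) = -72 - \frac{2}{3} = - \frac{218}{3}$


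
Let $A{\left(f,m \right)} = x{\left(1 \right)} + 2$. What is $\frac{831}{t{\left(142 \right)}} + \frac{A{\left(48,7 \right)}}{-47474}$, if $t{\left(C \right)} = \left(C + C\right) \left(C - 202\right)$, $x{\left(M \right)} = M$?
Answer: $- \frac{6583669}{134826160} \approx -0.048831$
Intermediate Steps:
$t{\left(C \right)} = 2 C \left(-202 + C\right)$
$A{\left(f,m \right)} = 3$ ($A{\left(f,m \right)} = 1 + 2 = 3$)
$\frac{831}{t{\left(142 \right)}} + \frac{A{\left(48,7 \right)}}{-47474} = \frac{831}{2 \cdot 142 \left(-202 + 142\right)} + \frac{3}{-47474} = \frac{831}{2 \cdot 142 \left(-60\right)} + 3 \left(- \frac{1}{47474}\right) = \frac{831}{-17040} - \frac{3}{47474} = 831 \left(- \frac{1}{17040}\right) - \frac{3}{47474} = - \frac{277}{5680} - \frac{3}{47474} = - \frac{6583669}{134826160}$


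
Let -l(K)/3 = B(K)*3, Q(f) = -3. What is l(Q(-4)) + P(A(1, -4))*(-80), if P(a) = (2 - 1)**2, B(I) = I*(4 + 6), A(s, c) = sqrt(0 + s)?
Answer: 190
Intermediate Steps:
A(s, c) = sqrt(s)
B(I) = 10*I (B(I) = I*10 = 10*I)
l(K) = -90*K (l(K) = -3*10*K*3 = -90*K)
P(a) = 1 (P(a) = 1**2 = 1)
l(Q(-4)) + P(A(1, -4))*(-80) = -90*(-3) + 1*(-80) = 270 - 80 = 190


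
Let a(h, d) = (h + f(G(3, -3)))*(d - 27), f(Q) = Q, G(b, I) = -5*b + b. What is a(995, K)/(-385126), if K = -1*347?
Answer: 183821/192563 ≈ 0.95460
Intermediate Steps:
G(b, I) = -4*b
K = -347
a(h, d) = (-27 + d)*(-12 + h) (a(h, d) = (h - 4*3)*(d - 27) = (h - 12)*(-27 + d) = (-12 + h)*(-27 + d) = (-27 + d)*(-12 + h))
a(995, K)/(-385126) = (324 - 27*995 - 12*(-347) - 347*995)/(-385126) = (324 - 26865 + 4164 - 345265)*(-1/385126) = -367642*(-1/385126) = 183821/192563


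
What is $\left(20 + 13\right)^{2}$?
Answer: $1089$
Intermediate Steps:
$\left(20 + 13\right)^{2} = 33^{2} = 1089$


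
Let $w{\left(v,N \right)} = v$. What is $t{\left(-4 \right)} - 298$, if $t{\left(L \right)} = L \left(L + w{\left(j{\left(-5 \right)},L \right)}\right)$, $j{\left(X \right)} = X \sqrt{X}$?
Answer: $-282 + 20 i \sqrt{5} \approx -282.0 + 44.721 i$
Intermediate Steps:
$j{\left(X \right)} = X^{\frac{3}{2}}$
$t{\left(L \right)} = L \left(L - 5 i \sqrt{5}\right)$ ($t{\left(L \right)} = L \left(L + \left(-5\right)^{\frac{3}{2}}\right) = L \left(L - 5 i \sqrt{5}\right)$)
$t{\left(-4 \right)} - 298 = - 4 \left(-4 - 5 i \sqrt{5}\right) - 298 = \left(16 + 20 i \sqrt{5}\right) - 298 = -282 + 20 i \sqrt{5}$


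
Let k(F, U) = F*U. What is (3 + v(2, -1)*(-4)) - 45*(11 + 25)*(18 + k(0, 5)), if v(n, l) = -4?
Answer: -29141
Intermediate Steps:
(3 + v(2, -1)*(-4)) - 45*(11 + 25)*(18 + k(0, 5)) = (3 - 4*(-4)) - 45*(11 + 25)*(18 + 0*5) = (3 + 16) - 1620*(18 + 0) = 19 - 1620*18 = 19 - 45*648 = 19 - 29160 = -29141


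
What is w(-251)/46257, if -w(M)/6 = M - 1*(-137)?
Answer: 228/15419 ≈ 0.014787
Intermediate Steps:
w(M) = -822 - 6*M (w(M) = -6*(M - 1*(-137)) = -6*(M + 137) = -6*(137 + M) = -822 - 6*M)
w(-251)/46257 = (-822 - 6*(-251))/46257 = (-822 + 1506)*(1/46257) = 684*(1/46257) = 228/15419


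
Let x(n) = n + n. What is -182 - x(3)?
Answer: -188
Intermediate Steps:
x(n) = 2*n
-182 - x(3) = -182 - 2*3 = -182 - 1*6 = -182 - 6 = -188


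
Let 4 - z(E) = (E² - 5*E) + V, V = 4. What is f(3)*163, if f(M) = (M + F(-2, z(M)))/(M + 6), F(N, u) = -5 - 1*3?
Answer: -815/9 ≈ -90.556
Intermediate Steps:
z(E) = -E² + 5*E (z(E) = 4 - ((E² - 5*E) + 4) = 4 - (4 + E² - 5*E) = 4 + (-4 - E² + 5*E) = -E² + 5*E)
F(N, u) = -8 (F(N, u) = -5 - 3 = -8)
f(M) = (-8 + M)/(6 + M) (f(M) = (M - 8)/(M + 6) = (-8 + M)/(6 + M))
f(3)*163 = ((-8 + 3)/(6 + 3))*163 = (-5/9)*163 = ((⅑)*(-5))*163 = -5/9*163 = -815/9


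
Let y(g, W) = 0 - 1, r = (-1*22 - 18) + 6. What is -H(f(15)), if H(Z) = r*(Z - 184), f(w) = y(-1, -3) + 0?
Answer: -6290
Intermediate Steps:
r = -34 (r = (-22 - 18) + 6 = -40 + 6 = -34)
y(g, W) = -1
f(w) = -1 (f(w) = -1 + 0 = -1)
H(Z) = 6256 - 34*Z (H(Z) = -34*(Z - 184) = -34*(-184 + Z) = 6256 - 34*Z)
-H(f(15)) = -(6256 - 34*(-1)) = -(6256 + 34) = -1*6290 = -6290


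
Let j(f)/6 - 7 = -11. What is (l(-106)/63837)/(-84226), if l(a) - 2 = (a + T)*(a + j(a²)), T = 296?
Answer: 12349/2688367581 ≈ 4.5935e-6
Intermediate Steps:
j(f) = -24 (j(f) = 42 + 6*(-11) = 42 - 66 = -24)
l(a) = 2 + (-24 + a)*(296 + a) (l(a) = 2 + (a + 296)*(a - 24) = 2 + (296 + a)*(-24 + a) = 2 + (-24 + a)*(296 + a))
(l(-106)/63837)/(-84226) = ((-7102 + (-106)² + 272*(-106))/63837)/(-84226) = ((-7102 + 11236 - 28832)*(1/63837))*(-1/84226) = -24698*1/63837*(-1/84226) = -24698/63837*(-1/84226) = 12349/2688367581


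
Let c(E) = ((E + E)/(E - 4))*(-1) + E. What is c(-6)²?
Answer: 1296/25 ≈ 51.840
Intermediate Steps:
c(E) = E - 2*E/(-4 + E) (c(E) = ((2*E)/(-4 + E))*(-1) + E = (2*E/(-4 + E))*(-1) + E = -2*E/(-4 + E) + E = E - 2*E/(-4 + E))
c(-6)² = (-6*(-6 - 6)/(-4 - 6))² = (-6*(-12)/(-10))² = (-6*(-⅒)*(-12))² = (-36/5)² = 1296/25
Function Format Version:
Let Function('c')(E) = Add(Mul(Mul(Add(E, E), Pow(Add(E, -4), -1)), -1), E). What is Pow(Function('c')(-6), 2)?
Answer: Rational(1296, 25) ≈ 51.840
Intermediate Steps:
Function('c')(E) = Add(E, Mul(-2, E, Pow(Add(-4, E), -1))) (Function('c')(E) = Add(Mul(Mul(Mul(2, E), Pow(Add(-4, E), -1)), -1), E) = Add(Mul(Mul(2, E, Pow(Add(-4, E), -1)), -1), E) = Add(Mul(-2, E, Pow(Add(-4, E), -1)), E) = Add(E, Mul(-2, E, Pow(Add(-4, E), -1))))
Pow(Function('c')(-6), 2) = Pow(Mul(-6, Pow(Add(-4, -6), -1), Add(-6, -6)), 2) = Pow(Mul(-6, Pow(-10, -1), -12), 2) = Pow(Mul(-6, Rational(-1, 10), -12), 2) = Pow(Rational(-36, 5), 2) = Rational(1296, 25)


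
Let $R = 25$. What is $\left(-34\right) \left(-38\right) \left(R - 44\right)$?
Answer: $-24548$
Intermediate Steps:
$\left(-34\right) \left(-38\right) \left(R - 44\right) = \left(-34\right) \left(-38\right) \left(25 - 44\right) = 1292 \left(25 - 44\right) = 1292 \left(-19\right) = -24548$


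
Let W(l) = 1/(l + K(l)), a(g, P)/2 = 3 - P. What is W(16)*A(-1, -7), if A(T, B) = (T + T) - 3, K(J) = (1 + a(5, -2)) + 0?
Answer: -5/27 ≈ -0.18519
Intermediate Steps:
a(g, P) = 6 - 2*P (a(g, P) = 2*(3 - P) = 6 - 2*P)
K(J) = 11 (K(J) = (1 + (6 - 2*(-2))) + 0 = (1 + (6 + 4)) + 0 = (1 + 10) + 0 = 11 + 0 = 11)
A(T, B) = -3 + 2*T (A(T, B) = 2*T - 3 = -3 + 2*T)
W(l) = 1/(11 + l) (W(l) = 1/(l + 11) = 1/(11 + l))
W(16)*A(-1, -7) = (-3 + 2*(-1))/(11 + 16) = (-3 - 2)/27 = (1/27)*(-5) = -5/27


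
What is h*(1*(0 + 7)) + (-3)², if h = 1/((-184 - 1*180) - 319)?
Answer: 6140/683 ≈ 8.9897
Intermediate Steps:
h = -1/683 (h = 1/((-184 - 180) - 319) = 1/(-364 - 319) = 1/(-683) = -1/683 ≈ -0.0014641)
h*(1*(0 + 7)) + (-3)² = -(0 + 7)/683 + (-3)² = -7/683 + 9 = 6140/683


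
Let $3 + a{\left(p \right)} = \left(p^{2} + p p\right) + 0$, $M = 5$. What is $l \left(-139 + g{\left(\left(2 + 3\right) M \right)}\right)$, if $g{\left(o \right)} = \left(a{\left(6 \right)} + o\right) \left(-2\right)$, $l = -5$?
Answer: $1635$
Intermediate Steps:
$a{\left(p \right)} = -3 + 2 p^{2}$ ($a{\left(p \right)} = -3 + \left(\left(p^{2} + p p\right) + 0\right) = -3 + \left(\left(p^{2} + p^{2}\right) + 0\right) = -3 + \left(2 p^{2} + 0\right) = -3 + 2 p^{2}$)
$g{\left(o \right)} = -138 - 2 o$ ($g{\left(o \right)} = \left(\left(-3 + 2 \cdot 6^{2}\right) + o\right) \left(-2\right) = \left(\left(-3 + 2 \cdot 36\right) + o\right) \left(-2\right) = \left(\left(-3 + 72\right) + o\right) \left(-2\right) = \left(69 + o\right) \left(-2\right) = -138 - 2 o$)
$l \left(-139 + g{\left(\left(2 + 3\right) M \right)}\right) = - 5 \left(-139 - \left(138 + 2 \left(2 + 3\right) 5\right)\right) = - 5 \left(-139 - \left(138 + 2 \cdot 5 \cdot 5\right)\right) = - 5 \left(-139 - 188\right) = \left(-5\right) \left(-327\right) = 1635$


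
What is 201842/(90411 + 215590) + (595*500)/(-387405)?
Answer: -2568139498/23709263481 ≈ -0.10832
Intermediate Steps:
201842/(90411 + 215590) + (595*500)/(-387405) = 201842/306001 + 297500*(-1/387405) = 201842*(1/306001) - 59500/77481 = 201842/306001 - 59500/77481 = -2568139498/23709263481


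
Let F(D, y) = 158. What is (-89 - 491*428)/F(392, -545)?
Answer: -210237/158 ≈ -1330.6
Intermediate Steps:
(-89 - 491*428)/F(392, -545) = (-89 - 491*428)/158 = (-89 - 210148)*(1/158) = -210237*1/158 = -210237/158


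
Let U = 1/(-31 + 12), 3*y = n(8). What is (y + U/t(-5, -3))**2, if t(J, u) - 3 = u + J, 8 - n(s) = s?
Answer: 1/9025 ≈ 0.00011080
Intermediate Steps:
n(s) = 8 - s
t(J, u) = 3 + J + u (t(J, u) = 3 + (u + J) = 3 + (J + u) = 3 + J + u)
y = 0 (y = (8 - 1*8)/3 = (8 - 8)/3 = (1/3)*0 = 0)
U = -1/19 (U = 1/(-19) = -1/19 ≈ -0.052632)
(y + U/t(-5, -3))**2 = (0 - 1/(19*(3 - 5 - 3)))**2 = (0 - 1/19/(-5))**2 = (0 - 1/19*(-1/5))**2 = (0 + 1/95)**2 = (1/95)**2 = 1/9025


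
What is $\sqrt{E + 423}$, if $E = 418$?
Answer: $29$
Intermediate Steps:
$\sqrt{E + 423} = \sqrt{418 + 423} = \sqrt{841} = 29$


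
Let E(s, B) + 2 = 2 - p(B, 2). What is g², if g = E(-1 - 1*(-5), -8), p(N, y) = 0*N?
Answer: 0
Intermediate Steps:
p(N, y) = 0
E(s, B) = 0 (E(s, B) = -2 + (2 - 1*0) = -2 + (2 + 0) = -2 + 2 = 0)
g = 0
g² = 0² = 0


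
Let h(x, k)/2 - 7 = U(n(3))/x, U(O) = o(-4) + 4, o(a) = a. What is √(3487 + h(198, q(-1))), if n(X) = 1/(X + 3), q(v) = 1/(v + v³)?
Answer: 3*√389 ≈ 59.169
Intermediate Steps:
n(X) = 1/(3 + X)
U(O) = 0 (U(O) = -4 + 4 = 0)
h(x, k) = 14 (h(x, k) = 14 + 2*(0/x) = 14 + 2*0 = 14 + 0 = 14)
√(3487 + h(198, q(-1))) = √(3487 + 14) = √3501 = 3*√389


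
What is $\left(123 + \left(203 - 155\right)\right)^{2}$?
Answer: $29241$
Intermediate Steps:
$\left(123 + \left(203 - 155\right)\right)^{2} = \left(123 + 48\right)^{2} = 171^{2} = 29241$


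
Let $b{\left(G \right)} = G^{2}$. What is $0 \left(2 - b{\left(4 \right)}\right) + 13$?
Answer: $13$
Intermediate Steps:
$0 \left(2 - b{\left(4 \right)}\right) + 13 = 0 \left(2 - 4^{2}\right) + 13 = 0 \left(2 - 16\right) + 13 = 0 \left(-14\right) + 13 = 0 + 13 = 13$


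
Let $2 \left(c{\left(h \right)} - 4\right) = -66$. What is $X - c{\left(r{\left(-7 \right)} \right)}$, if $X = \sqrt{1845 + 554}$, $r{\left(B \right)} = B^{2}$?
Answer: $29 + \sqrt{2399} \approx 77.98$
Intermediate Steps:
$X = \sqrt{2399} \approx 48.98$
$c{\left(h \right)} = -29$ ($c{\left(h \right)} = 4 + \frac{1}{2} \left(-66\right) = 4 - 33 = -29$)
$X - c{\left(r{\left(-7 \right)} \right)} = \sqrt{2399} - -29 = \sqrt{2399} + 29 = 29 + \sqrt{2399}$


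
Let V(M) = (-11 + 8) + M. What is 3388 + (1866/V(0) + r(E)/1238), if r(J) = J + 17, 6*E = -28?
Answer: 10272961/3714 ≈ 2766.0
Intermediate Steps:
E = -14/3 (E = (⅙)*(-28) = -14/3 ≈ -4.6667)
r(J) = 17 + J
V(M) = -3 + M
3388 + (1866/V(0) + r(E)/1238) = 3388 + (1866/(-3 + 0) + (17 - 14/3)/1238) = 3388 + (1866/(-3) + (37/3)*(1/1238)) = 3388 + (1866*(-⅓) + 37/3714) = 3388 + (-622 + 37/3714) = 3388 - 2310071/3714 = 10272961/3714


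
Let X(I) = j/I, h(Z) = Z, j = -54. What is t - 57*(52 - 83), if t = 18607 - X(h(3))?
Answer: 20392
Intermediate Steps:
X(I) = -54/I
t = 18625 (t = 18607 - (-54)/3 = 18607 - 1*(-18) = 18607 + 18 = 18625)
t - 57*(52 - 83) = 18625 - 57*(52 - 83) = 18625 - 57*(-31) = 18625 + 1767 = 20392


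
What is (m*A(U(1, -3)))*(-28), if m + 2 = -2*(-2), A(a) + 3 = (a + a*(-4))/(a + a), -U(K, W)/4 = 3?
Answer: 252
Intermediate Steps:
U(K, W) = -12 (U(K, W) = -4*3 = -12)
A(a) = -9/2 (A(a) = -3 + (a + a*(-4))/(a + a) = -3 + (a - 4*a)/((2*a)) = -3 + (-3*a)*(1/(2*a)) = -3 - 3/2 = -9/2)
m = 2 (m = -2 - 2*(-2) = -2 + 4 = 2)
(m*A(U(1, -3)))*(-28) = (2*(-9/2))*(-28) = -9*(-28) = 252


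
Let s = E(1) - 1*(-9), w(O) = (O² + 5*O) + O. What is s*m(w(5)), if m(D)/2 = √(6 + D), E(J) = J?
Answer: 20*√61 ≈ 156.21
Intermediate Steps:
w(O) = O² + 6*O
m(D) = 2*√(6 + D)
s = 10 (s = 1 - 1*(-9) = 1 + 9 = 10)
s*m(w(5)) = 10*(2*√(6 + 5*(6 + 5))) = 10*(2*√(6 + 5*11)) = 10*(2*√(6 + 55)) = 10*(2*√61) = 20*√61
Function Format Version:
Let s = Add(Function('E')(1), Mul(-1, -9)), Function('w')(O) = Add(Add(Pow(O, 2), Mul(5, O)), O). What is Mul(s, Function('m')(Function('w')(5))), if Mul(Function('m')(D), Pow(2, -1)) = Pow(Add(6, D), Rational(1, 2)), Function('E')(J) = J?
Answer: Mul(20, Pow(61, Rational(1, 2))) ≈ 156.21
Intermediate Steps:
Function('w')(O) = Add(Pow(O, 2), Mul(6, O))
Function('m')(D) = Mul(2, Pow(Add(6, D), Rational(1, 2)))
s = 10 (s = Add(1, Mul(-1, -9)) = Add(1, 9) = 10)
Mul(s, Function('m')(Function('w')(5))) = Mul(10, Mul(2, Pow(Add(6, Mul(5, Add(6, 5))), Rational(1, 2)))) = Mul(10, Mul(2, Pow(Add(6, Mul(5, 11)), Rational(1, 2)))) = Mul(10, Mul(2, Pow(Add(6, 55), Rational(1, 2)))) = Mul(10, Mul(2, Pow(61, Rational(1, 2)))) = Mul(20, Pow(61, Rational(1, 2)))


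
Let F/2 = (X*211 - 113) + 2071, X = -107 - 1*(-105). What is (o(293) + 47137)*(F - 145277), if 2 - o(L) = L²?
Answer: 5504755550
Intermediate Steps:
o(L) = 2 - L²
X = -2 (X = -107 + 105 = -2)
F = 3072 (F = 2*((-2*211 - 113) + 2071) = 2*((-422 - 113) + 2071) = 2*(-535 + 2071) = 2*1536 = 3072)
(o(293) + 47137)*(F - 145277) = ((2 - 1*293²) + 47137)*(3072 - 145277) = ((2 - 1*85849) + 47137)*(-142205) = ((2 - 85849) + 47137)*(-142205) = (-85847 + 47137)*(-142205) = -38710*(-142205) = 5504755550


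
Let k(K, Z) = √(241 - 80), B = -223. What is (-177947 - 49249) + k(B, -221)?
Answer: -227196 + √161 ≈ -2.2718e+5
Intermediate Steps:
k(K, Z) = √161
(-177947 - 49249) + k(B, -221) = (-177947 - 49249) + √161 = -227196 + √161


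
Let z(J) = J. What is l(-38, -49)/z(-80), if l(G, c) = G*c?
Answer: -931/40 ≈ -23.275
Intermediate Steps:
l(-38, -49)/z(-80) = -38*(-49)/(-80) = 1862*(-1/80) = -931/40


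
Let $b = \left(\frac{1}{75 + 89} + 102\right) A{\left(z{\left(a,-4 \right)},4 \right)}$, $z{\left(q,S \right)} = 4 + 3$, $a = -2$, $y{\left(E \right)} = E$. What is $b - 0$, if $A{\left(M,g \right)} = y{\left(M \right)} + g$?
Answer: $\frac{184019}{164} \approx 1122.1$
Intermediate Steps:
$z{\left(q,S \right)} = 7$
$A{\left(M,g \right)} = M + g$
$b = \frac{184019}{164}$ ($b = \left(\frac{1}{75 + 89} + 102\right) \left(7 + 4\right) = \left(\frac{1}{164} + 102\right) 11 = \frac{16729}{164} \cdot 11 = \frac{184019}{164} \approx 1122.1$)
$b - 0 = \frac{184019}{164} - 0 = \frac{184019}{164} + 0 = \frac{184019}{164}$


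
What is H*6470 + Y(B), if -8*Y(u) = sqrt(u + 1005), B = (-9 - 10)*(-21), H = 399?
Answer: 2581530 - 3*sqrt(39)/4 ≈ 2.5815e+6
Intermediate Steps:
B = 399 (B = -19*(-21) = 399)
Y(u) = -sqrt(1005 + u)/8 (Y(u) = -sqrt(u + 1005)/8 = -sqrt(1005 + u)/8)
H*6470 + Y(B) = 399*6470 - sqrt(1005 + 399)/8 = 2581530 - 3*sqrt(39)/4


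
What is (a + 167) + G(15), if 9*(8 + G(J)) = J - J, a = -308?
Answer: -149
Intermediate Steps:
G(J) = -8 (G(J) = -8 + (J - J)/9 = -8 + (⅑)*0 = -8 + 0 = -8)
(a + 167) + G(15) = (-308 + 167) - 8 = -141 - 8 = -149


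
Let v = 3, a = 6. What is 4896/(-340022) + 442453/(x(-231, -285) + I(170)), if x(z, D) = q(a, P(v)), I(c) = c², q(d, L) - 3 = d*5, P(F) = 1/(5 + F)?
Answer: 75151048999/4918928263 ≈ 15.278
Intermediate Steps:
q(d, L) = 3 + 5*d (q(d, L) = 3 + d*5 = 3 + 5*d)
x(z, D) = 33 (x(z, D) = 3 + 5*6 = 3 + 30 = 33)
4896/(-340022) + 442453/(x(-231, -285) + I(170)) = 4896/(-340022) + 442453/(33 + 170²) = 4896*(-1/340022) + 442453/(33 + 28900) = -2448/170011 + 442453/28933 = 75151048999/4918928263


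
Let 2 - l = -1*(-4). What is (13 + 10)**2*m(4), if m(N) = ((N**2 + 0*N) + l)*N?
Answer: 29624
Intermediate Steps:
l = -2 (l = 2 - (-1)*(-4) = 2 - 1*4 = 2 - 4 = -2)
m(N) = N*(-2 + N**2) (m(N) = ((N**2 + 0*N) - 2)*N = ((N**2 + 0) - 2)*N = (N**2 - 2)*N = (-2 + N**2)*N = N*(-2 + N**2))
(13 + 10)**2*m(4) = (13 + 10)**2*(4*(-2 + 4**2)) = 23**2*(4*(-2 + 16)) = 529*(4*14) = 529*56 = 29624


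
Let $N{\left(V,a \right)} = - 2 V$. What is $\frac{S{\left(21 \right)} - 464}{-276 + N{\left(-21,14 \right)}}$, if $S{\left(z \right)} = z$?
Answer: $\frac{443}{234} \approx 1.8932$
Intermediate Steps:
$\frac{S{\left(21 \right)} - 464}{-276 + N{\left(-21,14 \right)}} = \frac{21 - 464}{-276 - -42} = - \frac{443}{-276 + 42} = - \frac{443}{-234} = \left(-443\right) \left(- \frac{1}{234}\right) = \frac{443}{234}$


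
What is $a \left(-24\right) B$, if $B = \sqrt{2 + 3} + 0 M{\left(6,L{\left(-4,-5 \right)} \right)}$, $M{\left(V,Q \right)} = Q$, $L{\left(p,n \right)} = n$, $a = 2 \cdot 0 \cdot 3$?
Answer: $0$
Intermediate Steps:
$a = 0$ ($a = 0 \cdot 3 = 0$)
$B = \sqrt{5}$ ($B = \sqrt{2 + 3} + 0 \left(-5\right) = \sqrt{5} + 0 = \sqrt{5} \approx 2.2361$)
$a \left(-24\right) B = 0 \left(-24\right) \sqrt{5} = 0 \sqrt{5} = 0$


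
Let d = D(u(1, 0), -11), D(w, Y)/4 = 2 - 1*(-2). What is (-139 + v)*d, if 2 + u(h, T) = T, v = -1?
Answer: -2240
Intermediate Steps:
u(h, T) = -2 + T
D(w, Y) = 16 (D(w, Y) = 4*(2 - 1*(-2)) = 4*(2 + 2) = 4*4 = 16)
d = 16
(-139 + v)*d = (-139 - 1)*16 = -140*16 = -2240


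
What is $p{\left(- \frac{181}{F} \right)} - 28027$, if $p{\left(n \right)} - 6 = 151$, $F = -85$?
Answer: $-27870$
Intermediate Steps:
$p{\left(n \right)} = 157$ ($p{\left(n \right)} = 6 + 151 = 157$)
$p{\left(- \frac{181}{F} \right)} - 28027 = 157 - 28027 = -27870$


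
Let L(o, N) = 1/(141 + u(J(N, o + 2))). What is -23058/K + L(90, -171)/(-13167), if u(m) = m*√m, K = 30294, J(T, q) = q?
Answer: -43093407538/56616866691 - 184*√23/9991211769 ≈ -0.76114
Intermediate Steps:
u(m) = m^(3/2)
L(o, N) = 1/(141 + (2 + o)^(3/2)) (L(o, N) = 1/(141 + (o + 2)^(3/2)) = 1/(141 + (2 + o)^(3/2)))
-23058/K + L(90, -171)/(-13167) = -23058/30294 + 1/((141 + (2 + 90)^(3/2))*(-13167)) = -23058*1/30294 - 1/13167/(141 + 92^(3/2)) = -427/561 - 1/13167/(141 + 184*√23) = -427/561 - 1/(13167*(141 + 184*√23))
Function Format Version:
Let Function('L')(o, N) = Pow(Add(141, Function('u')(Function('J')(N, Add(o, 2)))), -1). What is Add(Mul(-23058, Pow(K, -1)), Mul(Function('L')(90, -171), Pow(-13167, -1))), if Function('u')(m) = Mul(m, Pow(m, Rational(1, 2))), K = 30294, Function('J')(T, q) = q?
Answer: Add(Rational(-43093407538, 56616866691), Mul(Rational(-184, 9991211769), Pow(23, Rational(1, 2)))) ≈ -0.76114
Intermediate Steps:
Function('u')(m) = Pow(m, Rational(3, 2))
Function('L')(o, N) = Pow(Add(141, Pow(Add(2, o), Rational(3, 2))), -1) (Function('L')(o, N) = Pow(Add(141, Pow(Add(o, 2), Rational(3, 2))), -1) = Pow(Add(141, Pow(Add(2, o), Rational(3, 2))), -1))
Add(Mul(-23058, Pow(K, -1)), Mul(Function('L')(90, -171), Pow(-13167, -1))) = Add(Mul(-23058, Pow(30294, -1)), Mul(Pow(Add(141, Pow(Add(2, 90), Rational(3, 2))), -1), Pow(-13167, -1))) = Add(Mul(-23058, Rational(1, 30294)), Mul(Pow(Add(141, Pow(92, Rational(3, 2))), -1), Rational(-1, 13167))) = Add(Rational(-427, 561), Mul(Pow(Add(141, Mul(184, Pow(23, Rational(1, 2)))), -1), Rational(-1, 13167))) = Add(Rational(-427, 561), Mul(Rational(-1, 13167), Pow(Add(141, Mul(184, Pow(23, Rational(1, 2)))), -1)))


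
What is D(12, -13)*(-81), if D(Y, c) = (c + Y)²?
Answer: -81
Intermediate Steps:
D(Y, c) = (Y + c)²
D(12, -13)*(-81) = (12 - 13)²*(-81) = (-1)²*(-81) = 1*(-81) = -81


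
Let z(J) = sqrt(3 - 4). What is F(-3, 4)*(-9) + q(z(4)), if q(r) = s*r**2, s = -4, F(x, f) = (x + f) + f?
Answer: -41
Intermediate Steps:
F(x, f) = x + 2*f (F(x, f) = (f + x) + f = x + 2*f)
z(J) = I (z(J) = sqrt(-1) = I)
q(r) = -4*r**2
F(-3, 4)*(-9) + q(z(4)) = (-3 + 2*4)*(-9) - 4*I**2 = (-3 + 8)*(-9) - 4*(-1) = 5*(-9) + 4 = -45 + 4 = -41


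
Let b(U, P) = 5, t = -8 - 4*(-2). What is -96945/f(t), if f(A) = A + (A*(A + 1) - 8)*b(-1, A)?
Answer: 19389/8 ≈ 2423.6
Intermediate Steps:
t = 0 (t = -8 + 8 = 0)
f(A) = -40 + A + 5*A*(1 + A) (f(A) = A + (A*(A + 1) - 8)*5 = A + (A*(1 + A) - 8)*5 = A + (-8 + A*(1 + A))*5 = A + (-40 + 5*A*(1 + A)) = -40 + A + 5*A*(1 + A))
-96945/f(t) = -96945/(-40 + 5*0² + 6*0) = -96945/(-40 + 5*0 + 0) = -96945/(-40 + 0 + 0) = -96945/(-40) = -96945*(-1/40) = 19389/8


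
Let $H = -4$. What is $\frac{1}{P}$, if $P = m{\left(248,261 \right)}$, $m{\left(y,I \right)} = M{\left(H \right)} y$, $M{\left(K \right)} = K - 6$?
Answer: $- \frac{1}{2480} \approx -0.00040323$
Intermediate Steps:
$M{\left(K \right)} = -6 + K$ ($M{\left(K \right)} = K - 6 = -6 + K$)
$m{\left(y,I \right)} = - 10 y$ ($m{\left(y,I \right)} = \left(-6 - 4\right) y = - 10 y$)
$P = -2480$ ($P = \left(-10\right) 248 = -2480$)
$\frac{1}{P} = \frac{1}{-2480} = - \frac{1}{2480}$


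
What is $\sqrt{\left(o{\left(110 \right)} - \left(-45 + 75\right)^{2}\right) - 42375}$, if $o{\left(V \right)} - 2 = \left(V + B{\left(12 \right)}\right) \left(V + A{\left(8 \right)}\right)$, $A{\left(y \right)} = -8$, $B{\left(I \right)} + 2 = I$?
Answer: $i \sqrt{31033} \approx 176.16 i$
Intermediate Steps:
$B{\left(I \right)} = -2 + I$
$o{\left(V \right)} = 2 + \left(-8 + V\right) \left(10 + V\right)$ ($o{\left(V \right)} = 2 + \left(V + \left(-2 + 12\right)\right) \left(V - 8\right) = 2 + \left(V + 10\right) \left(-8 + V\right) = 2 + \left(10 + V\right) \left(-8 + V\right) = 2 + \left(-8 + V\right) \left(10 + V\right)$)
$\sqrt{\left(o{\left(110 \right)} - \left(-45 + 75\right)^{2}\right) - 42375} = \sqrt{\left(\left(-78 + 110^{2} + 2 \cdot 110\right) - \left(-45 + 75\right)^{2}\right) - 42375} = \sqrt{\left(\left(-78 + 12100 + 220\right) - 30^{2}\right) - 42375} = \sqrt{\left(12242 - 900\right) - 42375} = \sqrt{11342 - 42375} = \sqrt{-31033} = i \sqrt{31033}$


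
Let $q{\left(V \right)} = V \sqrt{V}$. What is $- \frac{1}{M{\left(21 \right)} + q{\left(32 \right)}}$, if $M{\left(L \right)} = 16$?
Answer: $\frac{1}{2032} - \frac{\sqrt{2}}{254} \approx -0.0050756$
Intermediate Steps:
$q{\left(V \right)} = V^{\frac{3}{2}}$
$- \frac{1}{M{\left(21 \right)} + q{\left(32 \right)}} = - \frac{1}{16 + 32^{\frac{3}{2}}} = - \frac{1}{16 + 128 \sqrt{2}}$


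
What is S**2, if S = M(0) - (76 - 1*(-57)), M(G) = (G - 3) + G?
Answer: 18496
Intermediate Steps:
M(G) = -3 + 2*G (M(G) = (-3 + G) + G = -3 + 2*G)
S = -136 (S = (-3 + 2*0) - (76 - 1*(-57)) = (-3 + 0) - (76 + 57) = -3 - 1*133 = -3 - 133 = -136)
S**2 = (-136)**2 = 18496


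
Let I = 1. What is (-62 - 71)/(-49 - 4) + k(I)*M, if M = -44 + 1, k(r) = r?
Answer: -2146/53 ≈ -40.491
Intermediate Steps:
M = -43
(-62 - 71)/(-49 - 4) + k(I)*M = (-62 - 71)/(-49 - 4) + 1*(-43) = -133/(-53) - 43 = -133*(-1/53) - 43 = 133/53 - 43 = -2146/53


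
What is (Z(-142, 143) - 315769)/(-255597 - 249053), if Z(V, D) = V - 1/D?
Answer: 22587637/36082475 ≈ 0.62600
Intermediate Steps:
(Z(-142, 143) - 315769)/(-255597 - 249053) = ((-142 - 1/143) - 315769)/(-255597 - 249053) = ((-142 - 1*1/143) - 315769)/(-504650) = ((-142 - 1/143) - 315769)*(-1/504650) = (-20307/143 - 315769)*(-1/504650) = -45175274/143*(-1/504650) = 22587637/36082475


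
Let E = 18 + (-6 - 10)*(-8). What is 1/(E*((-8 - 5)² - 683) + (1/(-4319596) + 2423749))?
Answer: 4319596/10145456723179 ≈ 4.2577e-7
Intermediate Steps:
E = 146 (E = 18 - 16*(-8) = 18 + 128 = 146)
1/(E*((-8 - 5)² - 683) + (1/(-4319596) + 2423749)) = 1/(146*((-8 - 5)² - 683) + (1/(-4319596) + 2423749)) = 1/(146*((-13)² - 683) + (-1/4319596 + 2423749)) = 1/(146*(169 - 683) + 10469616485403/4319596) = 1/(146*(-514) + 10469616485403/4319596) = 1/(-75044 + 10469616485403/4319596) = 1/(10145456723179/4319596) = 4319596/10145456723179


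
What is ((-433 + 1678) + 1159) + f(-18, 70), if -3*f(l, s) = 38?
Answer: 7174/3 ≈ 2391.3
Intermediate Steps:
f(l, s) = -38/3 (f(l, s) = -⅓*38 = -38/3)
((-433 + 1678) + 1159) + f(-18, 70) = ((-433 + 1678) + 1159) - 38/3 = (1245 + 1159) - 38/3 = 2404 - 38/3 = 7174/3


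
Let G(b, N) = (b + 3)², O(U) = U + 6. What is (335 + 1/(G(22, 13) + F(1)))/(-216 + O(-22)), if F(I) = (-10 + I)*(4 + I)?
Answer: -194301/134560 ≈ -1.4440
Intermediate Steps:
O(U) = 6 + U
G(b, N) = (3 + b)²
(335 + 1/(G(22, 13) + F(1)))/(-216 + O(-22)) = (335 + 1/((3 + 22)² + (-40 + 1² - 6*1)))/(-216 + (6 - 22)) = (335 + 1/(25² + (-40 + 1 - 6)))/(-216 - 16) = (335 + 1/(625 - 45))/(-232) = (335 + 1/580)*(-1/232) = (194301/580)*(-1/232) = -194301/134560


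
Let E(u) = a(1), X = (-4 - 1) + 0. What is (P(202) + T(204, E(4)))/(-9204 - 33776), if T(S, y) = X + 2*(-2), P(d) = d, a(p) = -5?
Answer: -193/42980 ≈ -0.0044905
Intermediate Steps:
X = -5 (X = -5 + 0 = -5)
E(u) = -5
T(S, y) = -9 (T(S, y) = -5 + 2*(-2) = -5 - 4 = -9)
(P(202) + T(204, E(4)))/(-9204 - 33776) = (202 - 9)/(-9204 - 33776) = 193/(-42980) = 193*(-1/42980) = -193/42980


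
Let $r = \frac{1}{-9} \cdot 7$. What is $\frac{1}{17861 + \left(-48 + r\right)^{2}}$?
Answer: $\frac{81}{1639462} \approx 4.9406 \cdot 10^{-5}$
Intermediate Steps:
$r = - \frac{7}{9}$ ($r = \left(- \frac{1}{9}\right) 7 = - \frac{7}{9} \approx -0.77778$)
$\frac{1}{17861 + \left(-48 + r\right)^{2}} = \frac{1}{17861 + \left(-48 - \frac{7}{9}\right)^{2}} = \frac{1}{17861 + \left(- \frac{439}{9}\right)^{2}} = \frac{1}{17861 + \frac{192721}{81}} = \frac{1}{\frac{1639462}{81}} = \frac{81}{1639462}$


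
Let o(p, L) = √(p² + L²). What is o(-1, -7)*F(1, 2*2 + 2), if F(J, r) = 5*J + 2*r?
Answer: 85*√2 ≈ 120.21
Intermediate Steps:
o(p, L) = √(L² + p²)
F(J, r) = 2*r + 5*J
o(-1, -7)*F(1, 2*2 + 2) = √((-7)² + (-1)²)*(2*(2*2 + 2) + 5*1) = √(49 + 1)*(2*(4 + 2) + 5) = √50*(2*6 + 5) = (5*√2)*(12 + 5) = (5*√2)*17 = 85*√2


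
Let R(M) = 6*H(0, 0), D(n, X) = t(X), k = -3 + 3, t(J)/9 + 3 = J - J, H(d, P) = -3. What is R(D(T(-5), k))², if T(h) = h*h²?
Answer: 324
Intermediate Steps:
t(J) = -27 (t(J) = -27 + 9*(J - J) = -27 + 9*0 = -27 + 0 = -27)
T(h) = h³
k = 0
D(n, X) = -27
R(M) = -18 (R(M) = 6*(-3) = -18)
R(D(T(-5), k))² = (-18)² = 324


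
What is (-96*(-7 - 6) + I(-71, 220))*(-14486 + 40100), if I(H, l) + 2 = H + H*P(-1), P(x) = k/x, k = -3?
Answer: 24640668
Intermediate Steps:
P(x) = -3/x
I(H, l) = -2 + 4*H (I(H, l) = -2 + (H + H*(-3/(-1))) = -2 + (H + H*(-3*(-1))) = -2 + (H + H*3) = -2 + (H + 3*H) = -2 + 4*H)
(-96*(-7 - 6) + I(-71, 220))*(-14486 + 40100) = (-96*(-7 - 6) + (-2 + 4*(-71)))*(-14486 + 40100) = (-96*(-13) + (-2 - 284))*25614 = (1248 - 286)*25614 = 962*25614 = 24640668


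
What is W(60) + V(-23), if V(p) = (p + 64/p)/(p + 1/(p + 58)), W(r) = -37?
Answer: -663449/18492 ≈ -35.878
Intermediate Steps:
V(p) = (p + 64/p)/(p + 1/(58 + p))
W(60) + V(-23) = -37 + (3712 + (-23)**3 + 58*(-23)**2 + 64*(-23))/((-23)*(1 + (-23)**2 + 58*(-23))) = -37 - (3712 - 12167 + 58*529 - 1472)/(23*(1 + 529 - 1334)) = -37 - 1/23*(3712 - 12167 + 30682 - 1472)/(-804) = -37 - 1/23*(-1/804)*20755 = -37 + 20755/18492 = -663449/18492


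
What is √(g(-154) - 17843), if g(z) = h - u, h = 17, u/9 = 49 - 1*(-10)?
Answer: I*√18357 ≈ 135.49*I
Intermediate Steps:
u = 531 (u = 9*(49 - 1*(-10)) = 9*(49 + 10) = 9*59 = 531)
g(z) = -514 (g(z) = 17 - 1*531 = 17 - 531 = -514)
√(g(-154) - 17843) = √(-514 - 17843) = √(-18357) = I*√18357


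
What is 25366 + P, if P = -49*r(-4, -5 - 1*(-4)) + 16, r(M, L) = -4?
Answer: 25578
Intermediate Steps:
P = 212 (P = -49*(-4) + 16 = 196 + 16 = 212)
25366 + P = 25366 + 212 = 25578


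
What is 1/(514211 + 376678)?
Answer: 1/890889 ≈ 1.1225e-6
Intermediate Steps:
1/(514211 + 376678) = 1/890889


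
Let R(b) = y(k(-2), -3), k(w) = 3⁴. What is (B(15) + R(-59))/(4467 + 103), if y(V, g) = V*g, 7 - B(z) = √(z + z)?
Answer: -118/2285 - √30/4570 ≈ -0.052840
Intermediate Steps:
B(z) = 7 - √2*√z (B(z) = 7 - √(z + z) = 7 - √(2*z) = 7 - √2*√z)
k(w) = 81
R(b) = -243 (R(b) = 81*(-3) = -243)
(B(15) + R(-59))/(4467 + 103) = ((7 - √2*√15) - 243)/(4467 + 103) = ((7 - √30) - 243)/4570 = (-236 - √30)*(1/4570) = -118/2285 - √30/4570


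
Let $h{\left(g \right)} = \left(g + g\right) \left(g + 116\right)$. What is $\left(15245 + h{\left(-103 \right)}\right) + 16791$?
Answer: $29358$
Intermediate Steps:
$h{\left(g \right)} = 2 g \left(116 + g\right)$
$\left(15245 + h{\left(-103 \right)}\right) + 16791 = \left(15245 + 2 \left(-103\right) \left(116 - 103\right)\right) + 16791 = \left(15245 + 2 \left(-103\right) 13\right) + 16791 = \left(15245 - 2678\right) + 16791 = 12567 + 16791 = 29358$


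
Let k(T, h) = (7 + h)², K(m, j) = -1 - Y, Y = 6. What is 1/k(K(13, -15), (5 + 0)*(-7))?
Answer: 1/784 ≈ 0.0012755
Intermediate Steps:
K(m, j) = -7 (K(m, j) = -1 - 1*6 = -1 - 6 = -7)
1/k(K(13, -15), (5 + 0)*(-7)) = 1/((7 + (5 + 0)*(-7))²) = 1/((7 + 5*(-7))²) = 1/((7 - 35)²) = 1/((-28)²) = 1/784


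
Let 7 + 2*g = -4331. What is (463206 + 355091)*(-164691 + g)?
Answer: -136541037420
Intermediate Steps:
g = -2169 (g = -7/2 + (1/2)*(-4331) = -7/2 - 4331/2 = -2169)
(463206 + 355091)*(-164691 + g) = (463206 + 355091)*(-164691 - 2169) = 818297*(-166860) = -136541037420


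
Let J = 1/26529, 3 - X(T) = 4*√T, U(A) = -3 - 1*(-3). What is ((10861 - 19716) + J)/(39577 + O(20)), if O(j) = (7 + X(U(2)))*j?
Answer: -234914294/1055244033 ≈ -0.22262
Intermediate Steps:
U(A) = 0 (U(A) = -3 + 3 = 0)
X(T) = 3 - 4*√T
O(j) = 10*j (O(j) = (7 + (3 - 4*√0))*j = (7 + (3 - 4*0))*j = (7 + (3 + 0))*j = (7 + 3)*j = 10*j)
J = 1/26529 ≈ 3.7695e-5
((10861 - 19716) + J)/(39577 + O(20)) = ((10861 - 19716) + 1/26529)/(39577 + 10*20) = (-8855 + 1/26529)/(39577 + 200) = -234914294/26529/39777 = -234914294/26529*1/39777 = -234914294/1055244033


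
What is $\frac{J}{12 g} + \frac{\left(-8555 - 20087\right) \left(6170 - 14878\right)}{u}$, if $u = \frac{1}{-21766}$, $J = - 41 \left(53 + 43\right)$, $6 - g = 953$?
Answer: $- \frac{5141032680675144}{947} \approx -5.4288 \cdot 10^{12}$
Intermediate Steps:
$g = -947$ ($g = 6 - 953 = -947$)
$J = -3936$ ($J = \left(-41\right) 96 = -3936$)
$u = - \frac{1}{21766} \approx -4.5943 \cdot 10^{-5}$
$\frac{J}{12 g} + \frac{\left(-8555 - 20087\right) \left(6170 - 14878\right)}{u} = - \frac{3936}{12 \left(-947\right)} + \frac{\left(-8555 - 20087\right) \left(6170 - 14878\right)}{- \frac{1}{21766}} = - \frac{3936}{-11364} + \left(-28642\right) \left(-8708\right) \left(-21766\right) = \left(-3936\right) \left(- \frac{1}{11364}\right) + 249414536 \left(-21766\right) = \frac{328}{947} - 5428756790576 = - \frac{5141032680675144}{947}$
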